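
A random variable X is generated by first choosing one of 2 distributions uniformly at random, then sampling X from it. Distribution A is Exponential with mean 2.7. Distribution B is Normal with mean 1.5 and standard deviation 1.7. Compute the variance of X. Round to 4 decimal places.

5.4500

Per component, A: μ=2.7, E[X²]=14.58; B: μ=1.5, E[X²]=5.14.
E[X] = 0.5·2.7 + 0.5·1.5 = 2.1.
E[X²] = 0.5·14.58 + 0.5·5.14 = 9.86.
Var(X) = E[X²] − (E[X])² = 9.86 − 4.41 = 5.45.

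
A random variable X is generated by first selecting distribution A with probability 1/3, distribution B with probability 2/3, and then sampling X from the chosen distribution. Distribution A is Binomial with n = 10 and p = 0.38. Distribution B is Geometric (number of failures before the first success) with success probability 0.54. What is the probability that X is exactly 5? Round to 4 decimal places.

0.0684

Conditional on each component, P(X = 5): A: 0.182927; B: 0.011122.
By total probability, P(X = 5) = 0.333333·0.182927 + 0.666667·0.011122 = 0.0683902.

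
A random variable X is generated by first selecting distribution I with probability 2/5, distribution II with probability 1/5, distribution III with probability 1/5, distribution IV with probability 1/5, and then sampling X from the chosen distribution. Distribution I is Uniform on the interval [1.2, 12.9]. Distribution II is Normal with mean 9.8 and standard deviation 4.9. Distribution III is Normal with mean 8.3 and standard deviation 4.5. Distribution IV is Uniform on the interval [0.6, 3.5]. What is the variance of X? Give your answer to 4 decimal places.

20.3402

Per component, I: μ=7.05, E[X²]=61.11; II: μ=9.8, E[X²]=120.05; III: μ=8.3, E[X²]=89.14; IV: μ=2.05, E[X²]=4.90333.
E[X] = 0.4·7.05 + 0.2·9.8 + 0.2·8.3 + 0.2·2.05 = 6.85.
E[X²] = 0.4·61.11 + 0.2·120.05 + 0.2·89.14 + 0.2·4.90333 = 67.2627.
Var(X) = E[X²] − (E[X])² = 67.2627 − 46.9225 = 20.3402.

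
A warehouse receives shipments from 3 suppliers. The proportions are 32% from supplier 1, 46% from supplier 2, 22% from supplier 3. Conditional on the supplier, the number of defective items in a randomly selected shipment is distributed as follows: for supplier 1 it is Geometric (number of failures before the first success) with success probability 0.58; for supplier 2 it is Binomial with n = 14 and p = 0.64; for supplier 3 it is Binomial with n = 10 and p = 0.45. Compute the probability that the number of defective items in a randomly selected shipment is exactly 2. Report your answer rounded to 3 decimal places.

0.050

Conditional on each supplier, P(X = 2): 1: 0.102312; 2: 0.000176617; 3: 0.0763026.
By total probability, P(X = 2) = 0.32·0.102312 + 0.46·0.000176617 + 0.22·0.0763026 = 0.0496076.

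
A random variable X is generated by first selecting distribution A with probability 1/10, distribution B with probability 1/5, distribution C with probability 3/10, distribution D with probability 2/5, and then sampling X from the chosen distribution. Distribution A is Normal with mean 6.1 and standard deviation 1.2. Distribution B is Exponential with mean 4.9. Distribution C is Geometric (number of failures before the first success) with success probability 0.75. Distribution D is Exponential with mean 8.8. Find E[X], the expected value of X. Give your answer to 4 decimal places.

Component means — A: 6.1; B: 4.9; C: 0.333333; D: 8.8.
E[X] = 0.1·6.1 + 0.2·4.9 + 0.3·0.333333 + 0.4·8.8 = 5.21.

5.2100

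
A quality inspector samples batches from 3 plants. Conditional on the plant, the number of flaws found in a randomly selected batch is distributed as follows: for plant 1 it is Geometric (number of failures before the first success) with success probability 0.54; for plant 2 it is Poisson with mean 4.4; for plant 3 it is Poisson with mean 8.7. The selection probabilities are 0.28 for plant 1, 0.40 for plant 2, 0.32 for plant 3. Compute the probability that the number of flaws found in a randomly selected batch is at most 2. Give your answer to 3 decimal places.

Conditional on each plant, P(X ≤ 2): 1: 0.902664; 2: 0.185142; 3: 0.00792032.
By total probability, P(X ≤ 2) = 0.28·0.902664 + 0.4·0.185142 + 0.32·0.00792032 = 0.329337.

0.329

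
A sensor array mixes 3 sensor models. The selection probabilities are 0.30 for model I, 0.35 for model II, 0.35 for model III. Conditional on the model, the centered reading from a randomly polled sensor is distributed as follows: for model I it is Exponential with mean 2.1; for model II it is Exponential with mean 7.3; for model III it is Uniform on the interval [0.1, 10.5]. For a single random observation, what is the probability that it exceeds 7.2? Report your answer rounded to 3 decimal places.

0.251

Conditional on each model, P(X > 7.2): I: 0.0324332; II: 0.372954; III: 0.317308.
By total probability, P(X > 7.2) = 0.3·0.0324332 + 0.35·0.372954 + 0.35·0.317308 = 0.251321.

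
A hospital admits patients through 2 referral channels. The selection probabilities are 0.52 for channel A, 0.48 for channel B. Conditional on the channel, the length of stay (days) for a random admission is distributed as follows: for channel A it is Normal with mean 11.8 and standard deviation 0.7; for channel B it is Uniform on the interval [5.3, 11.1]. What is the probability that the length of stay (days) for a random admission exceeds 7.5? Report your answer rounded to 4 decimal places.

0.8179

Conditional on each channel, P(X > 7.5): A: 1; B: 0.62069.
By total probability, P(X > 7.5) = 0.52·1 + 0.48·0.62069 = 0.817931.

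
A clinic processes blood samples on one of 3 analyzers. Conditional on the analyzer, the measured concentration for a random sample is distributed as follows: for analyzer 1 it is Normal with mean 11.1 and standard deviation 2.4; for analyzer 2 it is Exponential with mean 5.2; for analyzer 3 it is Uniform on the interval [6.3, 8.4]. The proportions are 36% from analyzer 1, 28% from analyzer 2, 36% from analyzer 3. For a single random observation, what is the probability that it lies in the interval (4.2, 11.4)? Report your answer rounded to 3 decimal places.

Conditional on each analyzer, P(4.2 < X < 11.4): 1: 0.547718; 2: 0.334227; 3: 1.
By total probability, P(4.2 < X < 11.4) = 0.36·0.547718 + 0.28·0.334227 + 0.36·1 = 0.650762.

0.651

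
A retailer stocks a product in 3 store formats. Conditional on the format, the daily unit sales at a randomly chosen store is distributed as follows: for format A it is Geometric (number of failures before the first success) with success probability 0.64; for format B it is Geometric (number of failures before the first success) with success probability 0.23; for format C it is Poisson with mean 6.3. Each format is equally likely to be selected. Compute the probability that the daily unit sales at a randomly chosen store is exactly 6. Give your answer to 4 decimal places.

0.0696

Conditional on each format, P(X = 6): A: 0.00139314; B: 0.0479371; C: 0.159461.
By total probability, P(X = 6) = 0.333333·0.00139314 + 0.333333·0.0479371 + 0.333333·0.159461 = 0.0695972.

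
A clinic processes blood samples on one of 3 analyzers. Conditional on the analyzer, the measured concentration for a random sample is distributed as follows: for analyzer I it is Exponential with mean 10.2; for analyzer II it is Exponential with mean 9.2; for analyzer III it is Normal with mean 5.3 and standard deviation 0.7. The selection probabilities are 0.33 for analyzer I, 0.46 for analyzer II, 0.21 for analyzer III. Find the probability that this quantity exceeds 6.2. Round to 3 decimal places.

0.435

Conditional on each analyzer, P(X > 6.2): I: 0.544524; II: 0.50971; III: 0.0992714.
By total probability, P(X > 6.2) = 0.33·0.544524 + 0.46·0.50971 + 0.21·0.0992714 = 0.435007.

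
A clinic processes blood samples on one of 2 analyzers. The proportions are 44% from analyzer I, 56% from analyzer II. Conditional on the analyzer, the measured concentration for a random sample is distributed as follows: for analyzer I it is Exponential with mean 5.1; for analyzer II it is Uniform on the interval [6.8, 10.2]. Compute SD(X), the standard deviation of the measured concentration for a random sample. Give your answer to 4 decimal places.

3.8513

Per component, I: μ=5.1, E[X²]=52.02; II: μ=8.5, E[X²]=73.2133.
E[X] = 0.44·5.1 + 0.56·8.5 = 7.004.
E[X²] = 0.44·52.02 + 0.56·73.2133 = 63.8883.
Var(X) = E[X²] − (E[X])² = 63.8883 − 49.056 = 14.8323.
SD(X) = √14.8323 = 3.85127.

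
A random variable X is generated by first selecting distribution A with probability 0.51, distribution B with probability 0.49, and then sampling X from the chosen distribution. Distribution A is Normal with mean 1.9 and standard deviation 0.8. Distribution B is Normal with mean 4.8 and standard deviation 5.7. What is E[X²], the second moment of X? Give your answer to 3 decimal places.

29.377

For each component E[X²] = Var + (mean)², giving A: 4.25; B: 55.53.
Overall E[X²] = 0.51·4.25 + 0.49·55.53 = 29.3772.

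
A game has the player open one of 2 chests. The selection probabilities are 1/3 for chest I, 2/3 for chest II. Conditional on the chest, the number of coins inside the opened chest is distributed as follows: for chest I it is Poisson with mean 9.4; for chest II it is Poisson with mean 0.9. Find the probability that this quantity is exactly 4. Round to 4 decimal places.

0.0164

Conditional on each chest, P(X = 4): I: 0.0269111; II: 0.0111146.
By total probability, P(X = 4) = 0.333333·0.0269111 + 0.666667·0.0111146 = 0.0163801.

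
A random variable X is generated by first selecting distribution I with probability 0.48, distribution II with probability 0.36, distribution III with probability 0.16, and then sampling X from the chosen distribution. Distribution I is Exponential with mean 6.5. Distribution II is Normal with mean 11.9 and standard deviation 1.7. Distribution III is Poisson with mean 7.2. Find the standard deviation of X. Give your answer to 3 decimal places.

5.369

Per component, I: μ=6.5, E[X²]=84.5; II: μ=11.9, E[X²]=144.5; III: μ=7.2, E[X²]=59.04.
E[X] = 0.48·6.5 + 0.36·11.9 + 0.16·7.2 = 8.556.
E[X²] = 0.48·84.5 + 0.36·144.5 + 0.16·59.04 = 102.026.
Var(X) = E[X²] − (E[X])² = 102.026 − 73.2051 = 28.8213.
SD(X) = √28.8213 = 5.36854.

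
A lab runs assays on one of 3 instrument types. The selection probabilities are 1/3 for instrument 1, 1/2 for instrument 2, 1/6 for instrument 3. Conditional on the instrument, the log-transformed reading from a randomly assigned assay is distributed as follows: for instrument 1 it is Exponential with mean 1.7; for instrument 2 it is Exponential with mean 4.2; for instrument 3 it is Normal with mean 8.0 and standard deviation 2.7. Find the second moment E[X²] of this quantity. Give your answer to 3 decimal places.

For each component E[X²] = Var + (mean)², giving 1: 5.78; 2: 35.28; 3: 71.29.
Overall E[X²] = 0.333333·5.78 + 0.5·35.28 + 0.166667·71.29 = 31.4483.

31.448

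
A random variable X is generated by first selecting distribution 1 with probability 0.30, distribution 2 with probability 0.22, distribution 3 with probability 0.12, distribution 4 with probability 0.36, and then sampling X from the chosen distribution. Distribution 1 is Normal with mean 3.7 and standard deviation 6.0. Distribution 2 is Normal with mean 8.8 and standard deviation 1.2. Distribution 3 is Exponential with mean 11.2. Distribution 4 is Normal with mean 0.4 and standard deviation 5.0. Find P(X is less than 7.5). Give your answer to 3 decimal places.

0.642

Conditional on each component, P(X < 7.5): 1: 0.736742; 2: 0.13933; 3: 0.488109; 4: 0.922196.
By total probability, P(X < 7.5) = 0.3·0.736742 + 0.22·0.13933 + 0.12·0.488109 + 0.36·0.922196 = 0.642239.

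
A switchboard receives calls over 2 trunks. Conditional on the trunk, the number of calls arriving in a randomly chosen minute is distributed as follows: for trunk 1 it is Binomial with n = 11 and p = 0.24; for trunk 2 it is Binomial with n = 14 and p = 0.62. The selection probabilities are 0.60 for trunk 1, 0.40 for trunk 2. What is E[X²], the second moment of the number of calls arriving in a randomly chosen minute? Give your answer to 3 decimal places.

For each component E[X²] = Var + (mean)², giving 1: 8.976; 2: 78.6408.
Overall E[X²] = 0.6·8.976 + 0.4·78.6408 = 36.8419.

36.842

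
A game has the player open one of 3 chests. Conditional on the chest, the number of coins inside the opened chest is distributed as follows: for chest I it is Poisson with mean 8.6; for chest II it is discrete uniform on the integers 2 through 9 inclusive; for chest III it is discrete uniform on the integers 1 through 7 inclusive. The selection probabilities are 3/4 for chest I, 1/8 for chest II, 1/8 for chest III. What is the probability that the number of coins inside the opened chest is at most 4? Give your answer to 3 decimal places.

0.171

Conditional on each chest, P(X ≤ 4): I: 0.070054; II: 0.375; III: 0.571429.
By total probability, P(X ≤ 4) = 0.75·0.070054 + 0.125·0.375 + 0.125·0.571429 = 0.170844.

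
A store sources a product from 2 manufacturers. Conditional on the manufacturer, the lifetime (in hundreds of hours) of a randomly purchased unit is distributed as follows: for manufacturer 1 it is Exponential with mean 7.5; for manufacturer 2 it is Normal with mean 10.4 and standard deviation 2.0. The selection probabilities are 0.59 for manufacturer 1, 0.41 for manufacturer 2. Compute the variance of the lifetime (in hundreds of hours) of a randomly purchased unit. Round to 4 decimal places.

Per component, 1: μ=7.5, E[X²]=112.5; 2: μ=10.4, E[X²]=112.16.
E[X] = 0.59·7.5 + 0.41·10.4 = 8.689.
E[X²] = 0.59·112.5 + 0.41·112.16 = 112.361.
Var(X) = E[X²] − (E[X])² = 112.361 − 75.4987 = 36.8619.

36.8619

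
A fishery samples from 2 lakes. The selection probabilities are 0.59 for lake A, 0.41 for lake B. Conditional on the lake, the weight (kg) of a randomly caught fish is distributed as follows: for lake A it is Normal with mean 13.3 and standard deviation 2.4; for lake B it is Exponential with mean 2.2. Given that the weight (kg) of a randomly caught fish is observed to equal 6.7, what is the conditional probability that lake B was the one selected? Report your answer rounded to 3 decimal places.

0.799

Likelihoods f(6.7 | ·): A: 0.00378898; B: 0.0216249.
Posterior ∝ prior × likelihood. Numerator for B: 0.41·0.0216249 = 0.00886619.
Normalizing constant: 0.59·0.00378898 + 0.41·0.0216249 = 0.0111017.
P(B | observation) = 0.00886619 / 0.0111017 = 0.798634.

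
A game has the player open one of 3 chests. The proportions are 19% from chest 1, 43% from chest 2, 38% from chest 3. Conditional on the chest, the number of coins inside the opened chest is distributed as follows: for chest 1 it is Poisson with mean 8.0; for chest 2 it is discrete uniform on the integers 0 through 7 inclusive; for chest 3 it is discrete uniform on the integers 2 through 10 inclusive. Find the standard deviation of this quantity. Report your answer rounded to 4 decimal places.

Per component, 1: μ=8, E[X²]=72; 2: μ=3.5, E[X²]=17.5; 3: μ=6, E[X²]=42.6667.
E[X] = 0.19·8 + 0.43·3.5 + 0.38·6 = 5.305.
E[X²] = 0.19·72 + 0.43·17.5 + 0.38·42.6667 = 37.4183.
Var(X) = E[X²] − (E[X])² = 37.4183 − 28.143 = 9.27531.
SD(X) = √9.27531 = 3.04554.

3.0455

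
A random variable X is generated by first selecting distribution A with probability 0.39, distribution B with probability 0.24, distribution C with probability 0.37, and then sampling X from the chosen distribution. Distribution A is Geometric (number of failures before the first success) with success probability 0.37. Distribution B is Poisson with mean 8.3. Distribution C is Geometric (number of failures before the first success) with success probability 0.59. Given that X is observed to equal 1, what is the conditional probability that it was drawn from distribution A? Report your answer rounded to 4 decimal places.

0.5025

Likelihoods P(X=1 | ·): A: 0.2331; B: 0.00206269; C: 0.2419.
Posterior ∝ prior × likelihood. Numerator for A: 0.39·0.2331 = 0.090909.
Normalizing constant: 0.39·0.2331 + 0.24·0.00206269 + 0.37·0.2419 = 0.180907.
P(A | observation) = 0.090909 / 0.180907 = 0.502518.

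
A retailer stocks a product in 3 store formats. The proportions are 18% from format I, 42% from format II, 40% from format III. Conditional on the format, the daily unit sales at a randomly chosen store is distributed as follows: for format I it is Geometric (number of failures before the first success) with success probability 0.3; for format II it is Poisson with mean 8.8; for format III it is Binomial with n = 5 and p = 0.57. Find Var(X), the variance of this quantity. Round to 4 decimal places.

14.7145

Per component, I: μ=2.33333, E[X²]=13.2222; II: μ=8.8, E[X²]=86.24; III: μ=2.85, E[X²]=9.348.
E[X] = 0.18·2.33333 + 0.42·8.8 + 0.4·2.85 = 5.256.
E[X²] = 0.18·13.2222 + 0.42·86.24 + 0.4·9.348 = 42.34.
Var(X) = E[X²] − (E[X])² = 42.34 − 27.6255 = 14.7145.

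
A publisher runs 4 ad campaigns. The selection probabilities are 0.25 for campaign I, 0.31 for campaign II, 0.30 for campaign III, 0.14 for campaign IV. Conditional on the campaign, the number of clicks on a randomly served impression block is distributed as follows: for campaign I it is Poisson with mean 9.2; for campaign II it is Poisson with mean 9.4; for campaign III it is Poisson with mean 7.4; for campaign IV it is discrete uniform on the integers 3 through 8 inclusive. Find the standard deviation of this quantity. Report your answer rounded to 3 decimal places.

3.123

Per component, I: μ=9.2, E[X²]=93.84; II: μ=9.4, E[X²]=97.76; III: μ=7.4, E[X²]=62.16; IV: μ=5.5, E[X²]=33.1667.
E[X] = 0.25·9.2 + 0.31·9.4 + 0.3·7.4 + 0.14·5.5 = 8.204.
E[X²] = 0.25·93.84 + 0.31·97.76 + 0.3·62.16 + 0.14·33.1667 = 77.0569.
Var(X) = E[X²] − (E[X])² = 77.0569 − 67.3056 = 9.75132.
SD(X) = √9.75132 = 3.12271.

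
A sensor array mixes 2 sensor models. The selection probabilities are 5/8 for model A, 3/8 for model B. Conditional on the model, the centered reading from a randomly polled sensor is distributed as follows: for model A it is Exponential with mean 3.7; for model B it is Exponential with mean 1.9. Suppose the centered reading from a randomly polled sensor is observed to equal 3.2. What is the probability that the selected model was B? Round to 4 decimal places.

Likelihoods f(3.2 | ·): A: 0.113813; B: 0.0976794.
Posterior ∝ prior × likelihood. Numerator for B: 0.375·0.0976794 = 0.0366298.
Normalizing constant: 0.625·0.113813 + 0.375·0.0976794 = 0.107763.
P(B | observation) = 0.0366298 / 0.107763 = 0.339911.

0.3399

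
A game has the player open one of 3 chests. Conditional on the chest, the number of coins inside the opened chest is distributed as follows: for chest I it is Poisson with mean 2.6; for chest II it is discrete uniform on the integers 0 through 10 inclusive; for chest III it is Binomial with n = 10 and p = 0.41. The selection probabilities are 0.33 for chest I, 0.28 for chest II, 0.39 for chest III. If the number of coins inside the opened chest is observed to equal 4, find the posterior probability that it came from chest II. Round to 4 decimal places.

Likelihoods P(X=4 | ·): I: 0.141422; II: 0.0909091; III: 0.250303.
Posterior ∝ prior × likelihood. Numerator for II: 0.28·0.0909091 = 0.0254545.
Normalizing constant: 0.33·0.141422 + 0.28·0.0909091 + 0.39·0.250303 = 0.169742.
P(II | observation) = 0.0254545 / 0.169742 = 0.14996.

0.1500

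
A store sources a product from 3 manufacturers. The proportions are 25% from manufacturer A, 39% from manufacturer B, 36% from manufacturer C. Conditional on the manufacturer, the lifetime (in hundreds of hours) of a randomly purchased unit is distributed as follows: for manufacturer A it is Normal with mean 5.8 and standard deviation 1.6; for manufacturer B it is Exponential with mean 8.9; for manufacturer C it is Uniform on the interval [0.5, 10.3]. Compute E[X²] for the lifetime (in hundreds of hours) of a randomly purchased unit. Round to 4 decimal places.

For each component E[X²] = Var + (mean)², giving A: 36.2; B: 158.42; C: 37.1633.
Overall E[X²] = 0.25·36.2 + 0.39·158.42 + 0.36·37.1633 = 84.2126.

84.2126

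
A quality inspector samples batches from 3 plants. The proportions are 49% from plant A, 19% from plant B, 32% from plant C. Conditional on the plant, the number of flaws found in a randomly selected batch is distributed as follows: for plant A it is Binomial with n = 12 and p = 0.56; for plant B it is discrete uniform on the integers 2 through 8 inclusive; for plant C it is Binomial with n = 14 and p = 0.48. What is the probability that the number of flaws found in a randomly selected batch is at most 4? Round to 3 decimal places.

Conditional on each plant, P(X ≤ 4): A: 0.0987553; B: 0.428571; C: 0.116739.
By total probability, P(X ≤ 4) = 0.49·0.0987553 + 0.19·0.428571 + 0.32·0.116739 = 0.167175.

0.167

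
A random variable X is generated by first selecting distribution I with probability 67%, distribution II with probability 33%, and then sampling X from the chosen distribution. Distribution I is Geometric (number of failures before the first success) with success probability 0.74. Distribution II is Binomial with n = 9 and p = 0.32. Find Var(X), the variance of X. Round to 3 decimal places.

Per component, I: μ=0.351351, E[X²]=0.598247; II: μ=2.88, E[X²]=10.2528.
E[X] = 0.67·0.351351 + 0.33·2.88 = 1.18581.
E[X²] = 0.67·0.598247 + 0.33·10.2528 = 3.78425.
Var(X) = E[X²] − (E[X])² = 3.78425 − 1.40613 = 2.37811.

2.378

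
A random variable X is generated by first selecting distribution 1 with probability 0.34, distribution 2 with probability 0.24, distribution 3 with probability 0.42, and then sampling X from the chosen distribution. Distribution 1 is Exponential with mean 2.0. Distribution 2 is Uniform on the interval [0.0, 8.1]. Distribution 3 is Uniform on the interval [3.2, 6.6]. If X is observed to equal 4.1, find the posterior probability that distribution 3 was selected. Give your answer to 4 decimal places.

0.7057

Likelihoods f(4.1 | ·): 1: 0.0643675; 2: 0.123457; 3: 0.294118.
Posterior ∝ prior × likelihood. Numerator for 3: 0.42·0.294118 = 0.123529.
Normalizing constant: 0.34·0.0643675 + 0.24·0.123457 + 0.42·0.294118 = 0.175044.
P(3 | observation) = 0.123529 / 0.175044 = 0.705705.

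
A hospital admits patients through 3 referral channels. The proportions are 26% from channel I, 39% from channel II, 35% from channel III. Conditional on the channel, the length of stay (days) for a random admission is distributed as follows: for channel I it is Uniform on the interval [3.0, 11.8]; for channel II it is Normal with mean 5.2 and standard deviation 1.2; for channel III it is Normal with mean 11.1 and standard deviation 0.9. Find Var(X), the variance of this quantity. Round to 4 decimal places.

9.0111

Per component, I: μ=7.4, E[X²]=61.2133; II: μ=5.2, E[X²]=28.48; III: μ=11.1, E[X²]=124.02.
E[X] = 0.26·7.4 + 0.39·5.2 + 0.35·11.1 = 7.837.
E[X²] = 0.26·61.2133 + 0.39·28.48 + 0.35·124.02 = 70.4297.
Var(X) = E[X²] − (E[X])² = 70.4297 − 61.4186 = 9.0111.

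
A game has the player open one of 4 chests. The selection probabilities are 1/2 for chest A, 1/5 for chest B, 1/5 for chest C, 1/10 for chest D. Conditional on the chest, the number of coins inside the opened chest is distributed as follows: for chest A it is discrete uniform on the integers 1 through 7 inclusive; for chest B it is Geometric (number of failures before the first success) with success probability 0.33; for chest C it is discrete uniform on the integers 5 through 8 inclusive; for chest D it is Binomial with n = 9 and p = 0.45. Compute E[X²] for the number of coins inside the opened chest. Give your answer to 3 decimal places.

For each component E[X²] = Var + (mean)², giving A: 20; B: 10.2746; C: 43.5; D: 18.63.
Overall E[X²] = 0.5·20 + 0.2·10.2746 + 0.2·43.5 + 0.1·18.63 = 22.6179.

22.618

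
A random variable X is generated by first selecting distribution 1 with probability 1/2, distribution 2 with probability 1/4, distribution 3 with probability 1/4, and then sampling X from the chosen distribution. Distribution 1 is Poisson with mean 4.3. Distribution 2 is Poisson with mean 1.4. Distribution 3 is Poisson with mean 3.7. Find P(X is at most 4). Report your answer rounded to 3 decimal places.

Conditional on each component, P(X ≤ 4): 1: 0.570438; 2: 0.985747; 3: 0.687219.
By total probability, P(X ≤ 4) = 0.5·0.570438 + 0.25·0.985747 + 0.25·0.687219 = 0.703461.

0.703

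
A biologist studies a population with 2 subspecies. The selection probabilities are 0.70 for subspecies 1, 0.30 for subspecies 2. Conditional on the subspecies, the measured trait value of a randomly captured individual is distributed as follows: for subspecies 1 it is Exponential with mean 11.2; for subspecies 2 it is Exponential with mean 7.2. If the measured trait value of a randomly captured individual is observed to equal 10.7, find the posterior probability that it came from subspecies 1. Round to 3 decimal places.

Likelihoods f(10.7 | ·): 1: 0.034346; 2: 0.0314237.
Posterior ∝ prior × likelihood. Numerator for 1: 0.7·0.034346 = 0.0240422.
Normalizing constant: 0.7·0.034346 + 0.3·0.0314237 = 0.0334693.
P(1 | observation) = 0.0240422 / 0.0334693 = 0.718335.

0.718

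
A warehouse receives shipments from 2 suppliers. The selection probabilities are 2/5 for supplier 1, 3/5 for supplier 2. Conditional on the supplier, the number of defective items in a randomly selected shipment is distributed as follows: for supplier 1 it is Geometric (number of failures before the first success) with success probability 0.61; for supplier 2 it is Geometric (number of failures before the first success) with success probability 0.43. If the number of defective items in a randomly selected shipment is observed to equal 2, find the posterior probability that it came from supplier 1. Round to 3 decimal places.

Likelihoods P(X=2 | ·): 1: 0.092781; 2: 0.139707.
Posterior ∝ prior × likelihood. Numerator for 1: 0.4·0.092781 = 0.0371124.
Normalizing constant: 0.4·0.092781 + 0.6·0.139707 = 0.120937.
P(1 | observation) = 0.0371124 / 0.120937 = 0.306875.

0.307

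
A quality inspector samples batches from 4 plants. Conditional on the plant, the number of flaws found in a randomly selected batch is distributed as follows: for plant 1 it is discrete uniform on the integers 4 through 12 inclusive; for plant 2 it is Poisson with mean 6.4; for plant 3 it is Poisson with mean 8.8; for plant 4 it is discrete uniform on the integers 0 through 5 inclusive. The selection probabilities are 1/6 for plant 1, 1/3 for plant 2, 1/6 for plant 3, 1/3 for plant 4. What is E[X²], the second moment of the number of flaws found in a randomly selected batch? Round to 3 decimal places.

44.993

For each component E[X²] = Var + (mean)², giving 1: 70.6667; 2: 47.36; 3: 86.24; 4: 9.16667.
Overall E[X²] = 0.166667·70.6667 + 0.333333·47.36 + 0.166667·86.24 + 0.333333·9.16667 = 44.9933.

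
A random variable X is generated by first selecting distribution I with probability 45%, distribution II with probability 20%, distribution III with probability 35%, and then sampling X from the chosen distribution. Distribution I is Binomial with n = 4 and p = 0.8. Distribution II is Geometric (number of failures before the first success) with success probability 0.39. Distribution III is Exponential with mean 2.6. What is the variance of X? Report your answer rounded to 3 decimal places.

3.829

Per component, I: μ=3.2, E[X²]=10.88; II: μ=1.5641, E[X²]=6.45694; III: μ=2.6, E[X²]=13.52.
E[X] = 0.45·3.2 + 0.2·1.5641 + 0.35·2.6 = 2.66282.
E[X²] = 0.45·10.88 + 0.2·6.45694 + 0.35·13.52 = 10.9194.
Var(X) = E[X²] − (E[X])² = 10.9194 − 7.09061 = 3.82877.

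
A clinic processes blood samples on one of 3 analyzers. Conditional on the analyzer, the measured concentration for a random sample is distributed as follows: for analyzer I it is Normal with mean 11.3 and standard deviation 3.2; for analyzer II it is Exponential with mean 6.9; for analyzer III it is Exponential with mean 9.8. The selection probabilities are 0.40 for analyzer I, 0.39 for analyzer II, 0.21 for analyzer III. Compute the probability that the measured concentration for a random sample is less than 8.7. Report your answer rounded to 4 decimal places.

0.4863

Conditional on each analyzer, P(X < 8.7): I: 0.208252; II: 0.716593; III: 0.588421.
By total probability, P(X < 8.7) = 0.4·0.208252 + 0.39·0.716593 + 0.21·0.588421 = 0.486341.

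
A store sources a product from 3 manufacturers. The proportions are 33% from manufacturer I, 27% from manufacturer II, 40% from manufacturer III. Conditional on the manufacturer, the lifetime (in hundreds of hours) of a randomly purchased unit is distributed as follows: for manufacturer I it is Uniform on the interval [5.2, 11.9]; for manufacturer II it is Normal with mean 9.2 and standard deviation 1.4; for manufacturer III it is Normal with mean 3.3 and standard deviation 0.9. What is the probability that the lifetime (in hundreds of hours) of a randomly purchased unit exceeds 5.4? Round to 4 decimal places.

0.5932

Conditional on each manufacturer, P(X > 5.4): I: 0.970149; II: 0.996679; III: 0.00981533.
By total probability, P(X > 5.4) = 0.33·0.970149 + 0.27·0.996679 + 0.4·0.00981533 = 0.593179.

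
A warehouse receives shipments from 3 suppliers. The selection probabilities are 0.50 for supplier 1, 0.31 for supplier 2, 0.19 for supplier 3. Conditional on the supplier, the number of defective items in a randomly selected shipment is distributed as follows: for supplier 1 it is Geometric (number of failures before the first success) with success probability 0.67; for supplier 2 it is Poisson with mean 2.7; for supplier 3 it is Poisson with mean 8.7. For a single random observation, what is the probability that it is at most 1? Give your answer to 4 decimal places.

0.5229

Conditional on each supplier, P(X ≤ 1): 1: 0.8911; 2: 0.24866; 3: 0.00161588.
By total probability, P(X ≤ 1) = 0.5·0.8911 + 0.31·0.24866 + 0.19·0.00161588 = 0.522942.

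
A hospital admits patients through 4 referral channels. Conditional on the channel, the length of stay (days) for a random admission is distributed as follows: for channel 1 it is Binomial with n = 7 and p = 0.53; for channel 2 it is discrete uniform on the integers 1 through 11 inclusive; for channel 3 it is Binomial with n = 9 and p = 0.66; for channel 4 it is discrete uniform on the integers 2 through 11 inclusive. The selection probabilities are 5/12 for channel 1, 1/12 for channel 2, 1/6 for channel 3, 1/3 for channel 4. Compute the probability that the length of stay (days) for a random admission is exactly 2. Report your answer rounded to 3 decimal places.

0.099

Conditional on each channel, P(X = 2): 1: 0.135288; 2: 0.0909091; 3: 0.0082365; 4: 0.1.
By total probability, P(X = 2) = 0.416667·0.135288 + 0.0833333·0.0909091 + 0.166667·0.0082365 + 0.333333·0.1 = 0.098652.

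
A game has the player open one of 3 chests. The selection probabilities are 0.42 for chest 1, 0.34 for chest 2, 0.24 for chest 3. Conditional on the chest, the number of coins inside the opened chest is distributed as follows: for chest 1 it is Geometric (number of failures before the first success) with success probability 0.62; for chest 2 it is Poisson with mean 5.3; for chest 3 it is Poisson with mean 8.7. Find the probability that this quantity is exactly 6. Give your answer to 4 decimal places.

0.0771

Conditional on each chest, P(X = 6): 1: 0.00186678; 2: 0.15366; 3: 0.100328.
By total probability, P(X = 6) = 0.42·0.00186678 + 0.34·0.15366 + 0.24·0.100328 = 0.0771072.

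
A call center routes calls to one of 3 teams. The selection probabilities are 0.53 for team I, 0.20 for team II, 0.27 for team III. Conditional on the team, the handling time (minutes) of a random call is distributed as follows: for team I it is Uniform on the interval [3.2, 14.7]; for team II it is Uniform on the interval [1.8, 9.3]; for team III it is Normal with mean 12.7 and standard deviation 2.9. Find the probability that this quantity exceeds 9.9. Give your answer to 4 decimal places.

0.4461

Conditional on each team, P(X > 9.9): I: 0.417391; II: 0; III: 0.832857.
By total probability, P(X > 9.9) = 0.53·0.417391 + 0.2·0 + 0.27·0.832857 = 0.446089.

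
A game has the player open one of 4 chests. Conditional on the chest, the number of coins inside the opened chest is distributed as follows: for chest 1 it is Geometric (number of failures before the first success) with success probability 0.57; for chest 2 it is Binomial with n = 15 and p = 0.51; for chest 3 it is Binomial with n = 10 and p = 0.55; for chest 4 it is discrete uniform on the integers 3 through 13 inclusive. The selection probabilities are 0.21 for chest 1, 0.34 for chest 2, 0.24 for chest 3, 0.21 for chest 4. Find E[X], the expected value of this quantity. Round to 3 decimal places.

5.759

Component means — 1: 0.754386; 2: 7.65; 3: 5.5; 4: 8.
E[X] = 0.21·0.754386 + 0.34·7.65 + 0.24·5.5 + 0.21·8 = 5.75942.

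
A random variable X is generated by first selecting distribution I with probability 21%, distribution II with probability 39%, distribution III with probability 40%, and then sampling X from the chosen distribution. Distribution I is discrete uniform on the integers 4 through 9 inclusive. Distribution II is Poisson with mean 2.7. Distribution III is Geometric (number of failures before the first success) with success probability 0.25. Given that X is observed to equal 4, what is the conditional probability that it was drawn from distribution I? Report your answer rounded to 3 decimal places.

0.281

Likelihoods P(X=4 | ·): I: 0.166667; II: 0.148816; III: 0.0791016.
Posterior ∝ prior × likelihood. Numerator for I: 0.21·0.166667 = 0.035.
Normalizing constant: 0.21·0.166667 + 0.39·0.148816 + 0.4·0.0791016 = 0.124679.
P(I | observation) = 0.035 / 0.124679 = 0.280721.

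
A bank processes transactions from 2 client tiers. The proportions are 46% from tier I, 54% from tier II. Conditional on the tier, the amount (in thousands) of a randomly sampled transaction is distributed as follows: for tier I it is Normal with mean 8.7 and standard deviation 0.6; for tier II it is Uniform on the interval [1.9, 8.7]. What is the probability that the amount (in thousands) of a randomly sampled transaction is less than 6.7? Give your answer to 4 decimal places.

0.3814

Conditional on each tier, P(X < 6.7): I: 0.00042906; II: 0.705882.
By total probability, P(X < 6.7) = 0.46·0.00042906 + 0.54·0.705882 = 0.381374.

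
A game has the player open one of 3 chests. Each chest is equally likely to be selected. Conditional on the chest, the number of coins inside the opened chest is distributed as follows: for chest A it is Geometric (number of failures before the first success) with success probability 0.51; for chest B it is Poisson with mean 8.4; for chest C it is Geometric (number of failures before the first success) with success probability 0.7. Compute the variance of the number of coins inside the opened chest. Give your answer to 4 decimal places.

16.8730

Per component, A: μ=0.960784, E[X²]=2.807; B: μ=8.4, E[X²]=78.96; C: μ=0.428571, E[X²]=0.795918.
E[X] = 0.333333·0.960784 + 0.333333·8.4 + 0.333333·0.428571 = 3.26312.
E[X²] = 0.333333·2.807 + 0.333333·78.96 + 0.333333·0.795918 = 27.521.
Var(X) = E[X²] − (E[X])² = 27.521 − 10.6479 = 16.873.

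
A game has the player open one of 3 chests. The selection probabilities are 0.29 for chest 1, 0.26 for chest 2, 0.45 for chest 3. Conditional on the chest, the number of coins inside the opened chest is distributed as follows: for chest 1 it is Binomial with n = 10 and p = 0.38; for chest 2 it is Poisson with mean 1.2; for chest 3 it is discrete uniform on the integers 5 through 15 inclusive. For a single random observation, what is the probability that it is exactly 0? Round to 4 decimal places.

Conditional on each chest, P(X = 0): 1: 0.00839299; 2: 0.301194; 3: 0.
By total probability, P(X = 0) = 0.29·0.00839299 + 0.26·0.301194 + 0.45·0 = 0.0807445.

0.0807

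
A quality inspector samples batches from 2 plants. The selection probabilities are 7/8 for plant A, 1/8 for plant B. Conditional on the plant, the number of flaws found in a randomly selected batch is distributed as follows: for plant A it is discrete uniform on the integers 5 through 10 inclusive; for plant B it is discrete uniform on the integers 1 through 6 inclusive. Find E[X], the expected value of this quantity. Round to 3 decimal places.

Component means — A: 7.5; B: 3.5.
E[X] = 0.875·7.5 + 0.125·3.5 = 7.

7.000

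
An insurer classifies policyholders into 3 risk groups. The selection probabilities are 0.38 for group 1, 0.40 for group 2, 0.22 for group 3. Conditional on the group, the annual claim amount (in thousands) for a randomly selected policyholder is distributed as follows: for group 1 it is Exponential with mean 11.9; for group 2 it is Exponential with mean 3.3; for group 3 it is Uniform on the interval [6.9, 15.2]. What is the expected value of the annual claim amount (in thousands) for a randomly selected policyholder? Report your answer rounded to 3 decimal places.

8.273

Component means — 1: 11.9; 2: 3.3; 3: 11.05.
E[X] = 0.38·11.9 + 0.4·3.3 + 0.22·11.05 = 8.273.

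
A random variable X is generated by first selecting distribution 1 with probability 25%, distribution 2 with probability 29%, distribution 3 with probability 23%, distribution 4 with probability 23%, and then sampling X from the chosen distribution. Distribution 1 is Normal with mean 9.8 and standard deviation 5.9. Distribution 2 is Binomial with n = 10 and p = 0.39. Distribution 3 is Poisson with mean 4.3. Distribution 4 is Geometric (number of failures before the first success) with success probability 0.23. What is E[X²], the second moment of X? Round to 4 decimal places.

For each component E[X²] = Var + (mean)², giving 1: 130.85; 2: 17.589; 3: 22.79; 4: 25.7637.
Overall E[X²] = 0.25·130.85 + 0.29·17.589 + 0.23·22.79 + 0.23·25.7637 = 48.9807.

48.9807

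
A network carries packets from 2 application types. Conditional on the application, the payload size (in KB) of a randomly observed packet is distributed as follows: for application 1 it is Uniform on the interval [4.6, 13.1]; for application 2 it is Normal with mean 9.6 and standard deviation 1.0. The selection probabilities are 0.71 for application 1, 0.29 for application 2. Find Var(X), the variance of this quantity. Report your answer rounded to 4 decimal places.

Per component, 1: μ=8.85, E[X²]=84.3433; 2: μ=9.6, E[X²]=93.16.
E[X] = 0.71·8.85 + 0.29·9.6 = 9.0675.
E[X²] = 0.71·84.3433 + 0.29·93.16 = 86.9002.
Var(X) = E[X²] − (E[X])² = 86.9002 − 82.2196 = 4.68061.

4.6806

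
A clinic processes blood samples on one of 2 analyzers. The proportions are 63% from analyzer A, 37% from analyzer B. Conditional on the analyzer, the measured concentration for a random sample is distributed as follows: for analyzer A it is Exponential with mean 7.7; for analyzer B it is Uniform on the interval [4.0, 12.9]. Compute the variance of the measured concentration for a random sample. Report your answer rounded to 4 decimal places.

Per component, A: μ=7.7, E[X²]=118.58; B: μ=8.45, E[X²]=78.0033.
E[X] = 0.63·7.7 + 0.37·8.45 = 7.9775.
E[X²] = 0.63·118.58 + 0.37·78.0033 = 103.567.
Var(X) = E[X²] − (E[X])² = 103.567 − 63.6405 = 39.9261.

39.9261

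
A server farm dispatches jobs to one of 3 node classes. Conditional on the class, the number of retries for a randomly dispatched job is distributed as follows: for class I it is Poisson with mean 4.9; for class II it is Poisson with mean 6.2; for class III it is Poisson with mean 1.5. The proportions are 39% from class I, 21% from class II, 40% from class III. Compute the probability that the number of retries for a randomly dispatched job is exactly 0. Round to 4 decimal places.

Conditional on each class, P(X = 0): I: 0.00744658; II: 0.00202943; III: 0.22313.
By total probability, P(X = 0) = 0.39·0.00744658 + 0.21·0.00202943 + 0.4·0.22313 = 0.0925824.

0.0926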